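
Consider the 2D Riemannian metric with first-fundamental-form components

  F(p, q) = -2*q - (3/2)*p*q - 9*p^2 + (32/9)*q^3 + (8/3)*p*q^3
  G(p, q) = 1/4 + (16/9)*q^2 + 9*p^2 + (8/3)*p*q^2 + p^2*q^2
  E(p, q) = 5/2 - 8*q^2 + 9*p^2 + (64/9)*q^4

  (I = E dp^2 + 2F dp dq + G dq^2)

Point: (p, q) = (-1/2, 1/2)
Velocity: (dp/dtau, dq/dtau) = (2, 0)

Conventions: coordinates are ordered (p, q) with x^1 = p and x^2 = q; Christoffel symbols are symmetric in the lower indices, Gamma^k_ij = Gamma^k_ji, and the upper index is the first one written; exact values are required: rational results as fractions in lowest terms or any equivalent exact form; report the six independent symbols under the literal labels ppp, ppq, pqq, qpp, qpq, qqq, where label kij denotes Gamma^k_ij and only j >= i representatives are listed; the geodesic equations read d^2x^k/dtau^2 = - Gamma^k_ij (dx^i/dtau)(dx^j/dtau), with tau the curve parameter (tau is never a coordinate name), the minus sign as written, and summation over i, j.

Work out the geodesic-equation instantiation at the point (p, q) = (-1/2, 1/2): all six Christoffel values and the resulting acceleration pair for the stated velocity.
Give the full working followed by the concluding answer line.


E = 115/36, F = -187/72, G = 385/144 at the point
E_p = -9, E_q = -40/9, F_p = 103/12, F_q = 5/12, G_p = -103/12, G_q = 25/36
EG - F^2 = 517/288;  g^inv = (288/517) * [[385/144, 187/72], [187/72, 115/36]]
first-kind symbols [ij,l] = (1/2)(d_i g_jl + d_j g_il - d_l g_ij): [pp,p] = E_p/2 = -9/2, [pp,q] = F_p - E_q/2 = 389/36, [pq,p] = E_q/2 = -20/9, [pq,q] = G_p/2 = -103/24, [qq,p] = F_q - G_p/2 = 113/24, [qq,q] = G_q/2 = 25/72
Gamma^p_ij = (G*[ij,p] - F*[ij,q])/(EG - F^2), Gamma^q_ij = (E*[ij,q] - F*[ij,p])/(EG - F^2)
Gamma_ppp = 3778/423, Gamma_ppq = -8053/846, Gamma_pqq = 12715/1692, Gamma_qpp = 59176/4653, Gamma_qpq = -50495/4653, Gamma_qqq = 69143/9306
d^2p/dtau^2 = -(Gamma_ppp*(2)^2 + 2*Gamma_ppq*(2)*(0) + Gamma_pqq*(0)^2) = -15112/423
d^2q/dtau^2 = -(Gamma_qpp*(2)^2 + 2*Gamma_qpq*(2)*(0) + Gamma_qqq*(0)^2) = -236704/4653

Answer: Gamma_ppp = 3778/423, Gamma_ppq = -8053/846, Gamma_pqq = 12715/1692, Gamma_qpp = 59176/4653, Gamma_qpq = -50495/4653, Gamma_qqq = 69143/9306; accelerations (d^2p/dtau^2, d^2q/dtau^2) = (-15112/423, -236704/4653)


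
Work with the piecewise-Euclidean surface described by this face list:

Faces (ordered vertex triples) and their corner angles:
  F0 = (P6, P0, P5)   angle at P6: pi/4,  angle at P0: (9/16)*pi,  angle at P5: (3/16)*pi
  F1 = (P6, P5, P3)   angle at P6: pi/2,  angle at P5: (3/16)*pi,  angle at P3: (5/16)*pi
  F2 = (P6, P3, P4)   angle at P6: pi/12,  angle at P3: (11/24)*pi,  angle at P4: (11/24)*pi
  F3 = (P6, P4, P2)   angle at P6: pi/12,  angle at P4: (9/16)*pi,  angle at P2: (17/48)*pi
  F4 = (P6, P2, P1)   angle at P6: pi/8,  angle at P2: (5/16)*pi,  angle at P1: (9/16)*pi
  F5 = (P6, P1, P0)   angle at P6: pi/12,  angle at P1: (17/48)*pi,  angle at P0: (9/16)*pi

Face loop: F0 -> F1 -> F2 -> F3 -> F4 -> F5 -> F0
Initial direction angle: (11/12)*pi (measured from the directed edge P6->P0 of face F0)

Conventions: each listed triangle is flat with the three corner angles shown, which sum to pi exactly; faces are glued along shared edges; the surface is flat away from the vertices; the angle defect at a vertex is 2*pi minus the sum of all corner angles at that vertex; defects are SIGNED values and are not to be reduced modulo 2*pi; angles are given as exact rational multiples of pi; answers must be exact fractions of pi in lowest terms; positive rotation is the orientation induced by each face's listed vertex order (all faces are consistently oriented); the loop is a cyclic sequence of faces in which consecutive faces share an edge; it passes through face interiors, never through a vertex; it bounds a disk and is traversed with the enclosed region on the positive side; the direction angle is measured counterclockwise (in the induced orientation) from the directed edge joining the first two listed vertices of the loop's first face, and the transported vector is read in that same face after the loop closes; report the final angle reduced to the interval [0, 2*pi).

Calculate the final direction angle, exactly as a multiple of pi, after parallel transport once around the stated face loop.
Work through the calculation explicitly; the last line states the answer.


enclosed vertex P6: corner angles sum to (9/8)*pi, defect = 2*pi - (9/8)*pi = (7/8)*pi
the final direction is the initial angle plus the enclosed defects, taken mod 2*pi in the induced orientation
final angle = (11/12)*pi + (7/8)*pi = (43/24)*pi (mod 2*pi)

Answer: final direction angle = (43/24)*pi


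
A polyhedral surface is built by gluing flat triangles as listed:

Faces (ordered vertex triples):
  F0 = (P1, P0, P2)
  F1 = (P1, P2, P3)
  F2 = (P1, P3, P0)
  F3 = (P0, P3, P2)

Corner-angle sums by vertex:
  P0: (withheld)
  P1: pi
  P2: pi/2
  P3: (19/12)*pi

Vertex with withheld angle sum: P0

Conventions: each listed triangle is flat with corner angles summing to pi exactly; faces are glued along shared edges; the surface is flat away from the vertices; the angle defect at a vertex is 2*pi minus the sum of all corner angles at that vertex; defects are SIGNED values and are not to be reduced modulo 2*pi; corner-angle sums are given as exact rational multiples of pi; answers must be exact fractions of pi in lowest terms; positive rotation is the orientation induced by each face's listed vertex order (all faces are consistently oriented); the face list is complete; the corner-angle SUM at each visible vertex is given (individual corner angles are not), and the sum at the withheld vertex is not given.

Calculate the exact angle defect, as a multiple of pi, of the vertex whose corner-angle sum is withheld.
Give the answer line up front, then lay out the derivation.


Answer: defect(P0) = (13/12)*pi

V = 4, E = 6, F = 4; chi = V - E + F = 2
Gauss-Bonnet: total defect = 2*pi*chi = 4*pi; visible defects sum to (35/12)*pi


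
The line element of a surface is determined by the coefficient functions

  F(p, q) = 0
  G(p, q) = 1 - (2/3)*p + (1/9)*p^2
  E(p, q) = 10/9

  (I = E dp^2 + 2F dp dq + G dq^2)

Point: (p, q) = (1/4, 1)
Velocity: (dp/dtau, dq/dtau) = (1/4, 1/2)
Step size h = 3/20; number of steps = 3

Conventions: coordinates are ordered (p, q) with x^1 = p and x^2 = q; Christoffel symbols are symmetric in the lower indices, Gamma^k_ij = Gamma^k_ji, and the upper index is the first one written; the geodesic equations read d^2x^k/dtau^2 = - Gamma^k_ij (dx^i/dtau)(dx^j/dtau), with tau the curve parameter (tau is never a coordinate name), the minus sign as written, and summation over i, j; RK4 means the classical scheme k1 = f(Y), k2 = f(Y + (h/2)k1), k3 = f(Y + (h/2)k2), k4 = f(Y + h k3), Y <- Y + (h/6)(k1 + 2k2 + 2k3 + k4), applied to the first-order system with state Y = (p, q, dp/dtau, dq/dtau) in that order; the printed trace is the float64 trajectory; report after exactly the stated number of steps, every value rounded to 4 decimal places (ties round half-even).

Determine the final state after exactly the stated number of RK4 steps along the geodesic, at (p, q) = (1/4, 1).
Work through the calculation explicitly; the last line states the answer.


f(Y) = (dp/dtau, dq/dtau, -Gamma^p_ij Y'^i Y'^j, -Gamma^q_ij Y'^i Y'^j) with the Gammas evaluated at the stage position; h = 0.150000; intermediate values shown to 6 dp
step 0: p = 0.2500, q = 1.0000, dp/dtau = 0.2500, dq/dtau = 0.5000
step 1:
  k1: at (p, q) = (0.250000, 1.000000), (dp/dtau, dq/dtau) = (0.250000, 0.500000); Gamma_ppp = 0.000000, Gamma_ppq = 0.000000, Gamma_pqq = 0.275000, Gamma_qpp = 0.000000, Gamma_qpq = -0.363636, Gamma_qqq = 0.000000; k1 = (0.250000, 0.500000, -0.068750, 0.090909)
  k2: at (p, q) = (0.268750, 1.037500), (dp/dtau, dq/dtau) = (0.244844, 0.506818); Gamma_ppp = 0.000000, Gamma_ppq = 0.000000, Gamma_pqq = 0.273125, Gamma_qpp = 0.000000, Gamma_qpq = -0.366133, Gamma_qqq = 0.000000; k2 = (0.244844, 0.506818, -0.070156, 0.090868)
  k3: at (p, q) = (0.268363, 1.038011), (dp/dtau, dq/dtau) = (0.244738, 0.506815); Gamma_ppp = 0.000000, Gamma_ppq = 0.000000, Gamma_pqq = 0.273164, Gamma_qpp = 0.000000, Gamma_qpq = -0.366081, Gamma_qqq = 0.000000; k3 = (0.244738, 0.506815, -0.070165, 0.090815)
  k4: at (p, q) = (0.286711, 1.076022), (dp/dtau, dq/dtau) = (0.239475, 0.513622); Gamma_ppp = 0.000000, Gamma_ppq = 0.000000, Gamma_pqq = 0.271329, Gamma_qpp = 0.000000, Gamma_qpq = -0.368556, Gamma_qqq = 0.000000; k4 = (0.239475, 0.513622, -0.071579, 0.090665)
  Y <- Y + (h/6)(k1 + 2k2 + 2k3 + k4): p = 0.2867, q = 1.0760, dp/dtau = 0.2395, dq/dtau = 0.5136
step 2:
  k1: at (p, q) = (0.286716, 1.076022), (dp/dtau, dq/dtau) = (0.239476, 0.513623); Gamma_ppp = 0.000000, Gamma_ppq = 0.000000, Gamma_pqq = 0.271328, Gamma_qpp = 0.000000, Gamma_qpq = -0.368557, Gamma_qqq = 0.000000; k1 = (0.239476, 0.513623, -0.071579, 0.090665)
  k2: at (p, q) = (0.304677, 1.114544), (dp/dtau, dq/dtau) = (0.234107, 0.520423); Gamma_ppp = 0.000000, Gamma_ppq = 0.000000, Gamma_pqq = 0.269532, Gamma_qpp = 0.000000, Gamma_qpq = -0.371013, Gamma_qqq = 0.000000; k2 = (0.234107, 0.520423, -0.073000, 0.090405)
  k3: at (p, q) = (0.304274, 1.115054), (dp/dtau, dq/dtau) = (0.234001, 0.520404); Gamma_ppp = 0.000000, Gamma_ppq = 0.000000, Gamma_pqq = 0.269573, Gamma_qpp = 0.000000, Gamma_qpq = -0.370958, Gamma_qqq = 0.000000; k3 = (0.234001, 0.520404, -0.073006, 0.090347)
  k4: at (p, q) = (0.321816, 1.154083), (dp/dtau, dq/dtau) = (0.228525, 0.527175); Gamma_ppp = 0.000000, Gamma_ppq = 0.000000, Gamma_pqq = 0.267818, Gamma_qpp = 0.000000, Gamma_qpq = -0.373387, Gamma_qqq = 0.000000; k4 = (0.228525, 0.527175, -0.074430, 0.089966)
  Y <- Y + (h/6)(k1 + 2k2 + 2k3 + k4): p = 0.3218, q = 1.1541, dp/dtau = 0.2285, dq/dtau = 0.5272
step 3:
  k1: at (p, q) = (0.321821, 1.154084), (dp/dtau, dq/dtau) = (0.228525, 0.527177); Gamma_ppp = 0.000000, Gamma_ppq = 0.000000, Gamma_pqq = 0.267818, Gamma_qpp = 0.000000, Gamma_qpq = -0.373388, Gamma_qqq = 0.000000; k1 = (0.228525, 0.527177, -0.074431, 0.089967)
  k2: at (p, q) = (0.338961, 1.193622), (dp/dtau, dq/dtau) = (0.222943, 0.533924); Gamma_ppp = 0.000000, Gamma_ppq = 0.000000, Gamma_pqq = 0.266104, Gamma_qpp = 0.000000, Gamma_qpq = -0.375793, Gamma_qqq = 0.000000; k2 = (0.222943, 0.533924, -0.075860, 0.089465)
  k3: at (p, q) = (0.338542, 1.194128), (dp/dtau, dq/dtau) = (0.222836, 0.533887); Gamma_ppp = 0.000000, Gamma_ppq = 0.000000, Gamma_pqq = 0.266146, Gamma_qpp = 0.000000, Gamma_qpq = -0.375734, Gamma_qqq = 0.000000; k3 = (0.222836, 0.533887, -0.075861, 0.089401)
  k4: at (p, q) = (0.355247, 1.234167), (dp/dtau, dq/dtau) = (0.217146, 0.540587); Gamma_ppp = 0.000000, Gamma_ppq = 0.000000, Gamma_pqq = 0.264475, Gamma_qpp = 0.000000, Gamma_qpq = -0.378107, Gamma_qqq = 0.000000; k4 = (0.217146, 0.540587, -0.077289, 0.088769)
  Y <- Y + (h/6)(k1 + 2k2 + 2k3 + k4): p = 0.3553, q = 1.2342, dp/dtau = 0.2171, dq/dtau = 0.5406

Answer: p = 0.3553, q = 1.2342, dp/dtau = 0.2171, dq/dtau = 0.5406


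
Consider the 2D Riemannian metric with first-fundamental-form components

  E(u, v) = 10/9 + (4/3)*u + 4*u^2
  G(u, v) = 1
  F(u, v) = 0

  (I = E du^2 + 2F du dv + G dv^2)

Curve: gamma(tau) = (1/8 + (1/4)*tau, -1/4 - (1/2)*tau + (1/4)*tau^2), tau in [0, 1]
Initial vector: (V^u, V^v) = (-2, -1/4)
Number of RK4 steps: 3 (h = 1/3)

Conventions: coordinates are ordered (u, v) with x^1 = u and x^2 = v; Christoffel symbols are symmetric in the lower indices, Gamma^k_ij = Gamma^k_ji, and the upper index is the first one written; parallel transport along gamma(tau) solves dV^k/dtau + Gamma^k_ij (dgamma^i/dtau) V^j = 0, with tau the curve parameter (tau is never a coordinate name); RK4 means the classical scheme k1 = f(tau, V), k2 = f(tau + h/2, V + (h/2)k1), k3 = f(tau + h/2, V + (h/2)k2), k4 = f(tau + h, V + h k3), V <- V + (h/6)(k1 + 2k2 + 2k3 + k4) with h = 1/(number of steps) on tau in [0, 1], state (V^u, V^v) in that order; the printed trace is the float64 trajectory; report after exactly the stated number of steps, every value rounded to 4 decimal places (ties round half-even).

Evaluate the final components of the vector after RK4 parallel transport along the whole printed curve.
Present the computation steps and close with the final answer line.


gamma'(tau) = (1/4, -1/2 + (1/2)*tau); f(tau, V)^k = -Gamma^k_ij(gamma(tau)) gamma'^i(tau) V^j; h = 1/3; intermediate values shown to 6 dp
curve data and Christoffel symbols at the stage parameters:
  tau = 0.000000: gamma = (0.125000, -0.250000), gamma' = (0.250000, -0.500000); Gamma_uuu = 0.870466, Gamma_uuv = 0.000000, Gamma_uvv = 0.000000, Gamma_vuu = 0.000000, Gamma_vuv = 0.000000, Gamma_vvv = 0.000000
  tau = 0.166667: gamma = (0.166667, -0.326389), gamma' = (0.250000, -0.416667); Gamma_uuu = 0.923077, Gamma_uuv = 0.000000, Gamma_uvv = 0.000000, Gamma_vuu = 0.000000, Gamma_vuv = 0.000000, Gamma_vvv = 0.000000
  tau = 0.333333: gamma = (0.208333, -0.388889), gamma' = (0.250000, -0.333333); Gamma_uuu = 0.960000, Gamma_uuv = 0.000000, Gamma_uvv = 0.000000, Gamma_vuu = 0.000000, Gamma_vuv = 0.000000, Gamma_vvv = 0.000000
  tau = 0.500000: gamma = (0.250000, -0.437500), gamma' = (0.250000, -0.250000); Gamma_uuu = 0.983607, Gamma_uuv = 0.000000, Gamma_uvv = 0.000000, Gamma_vuu = 0.000000, Gamma_vuv = 0.000000, Gamma_vvv = 0.000000
  tau = 0.666667: gamma = (0.291667, -0.472222), gamma' = (0.250000, -0.166667); Gamma_uuu = 0.996226, Gamma_uuv = 0.000000, Gamma_uvv = 0.000000, Gamma_vuu = 0.000000, Gamma_vuv = 0.000000, Gamma_vvv = 0.000000
  tau = 0.833333: gamma = (0.333333, -0.493056), gamma' = (0.250000, -0.083333); Gamma_uuu = 1.000000, Gamma_uuv = 0.000000, Gamma_uvv = 0.000000, Gamma_vuu = 0.000000, Gamma_vuv = 0.000000, Gamma_vvv = 0.000000
  tau = 1.000000: gamma = (0.375000, -0.500000), gamma' = (0.250000, 0.000000); Gamma_uuu = 0.996805, Gamma_uuv = 0.000000, Gamma_uvv = 0.000000, Gamma_vuu = 0.000000, Gamma_vuv = 0.000000, Gamma_vvv = 0.000000
step 0: V^u = -2.0000, V^v = -0.2500
step 1: k1 = (0.435233, 0.000000), k2 = (0.444799, 0.000000), k3 = (0.444431, 0.000000), k4 = (0.444446, 0.000000); V <- V + (h/6)(k1 + 2k2 + 2k3 + k4): V^u = -1.8523, V^v = -0.2500
step 2: k1 = (0.444558, 0.000000), k2 = (0.437270, 0.000000), k3 = (0.437569, 0.000000), k4 = (0.425007, 0.000000); V <- V + (h/6)(k1 + 2k2 + 2k3 + k4): V^u = -1.7068, V^v = -0.2500
step 3: k1 = (0.425093, 0.000000), k2 = (0.408991, 0.000000), k3 = (0.409662, 0.000000), k4 = (0.391310, 0.000000); V <- V + (h/6)(k1 + 2k2 + 2k3 + k4): V^u = -1.5705, V^v = -0.2500

Answer: V^u = -1.5705, V^v = -0.2500


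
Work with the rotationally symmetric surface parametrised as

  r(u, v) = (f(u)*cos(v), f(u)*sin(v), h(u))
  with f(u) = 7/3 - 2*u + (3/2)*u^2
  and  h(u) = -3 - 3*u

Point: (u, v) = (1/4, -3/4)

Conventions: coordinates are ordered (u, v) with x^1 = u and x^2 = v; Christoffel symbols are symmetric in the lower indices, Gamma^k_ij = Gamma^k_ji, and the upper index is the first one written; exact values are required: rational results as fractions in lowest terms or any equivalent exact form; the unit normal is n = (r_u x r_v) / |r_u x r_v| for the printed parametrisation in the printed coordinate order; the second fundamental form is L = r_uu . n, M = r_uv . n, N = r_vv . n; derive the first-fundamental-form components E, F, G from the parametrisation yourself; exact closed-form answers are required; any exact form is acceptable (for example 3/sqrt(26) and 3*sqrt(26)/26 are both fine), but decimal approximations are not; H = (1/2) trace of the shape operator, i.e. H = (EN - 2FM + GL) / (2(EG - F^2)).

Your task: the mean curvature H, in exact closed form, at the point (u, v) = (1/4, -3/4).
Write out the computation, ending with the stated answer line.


f = 185/96, f' = -5/4, f'' = 3, h' = -3, h'' = 0
E = 169/16, F = 0, G = 34225/9216; answer radicand W^2 = 169/16
unnormalised second-form numerators: l = 9, m = 0, n = -185/32; L = l/sqrt(169/16), and similarly M = m/sqrt(W^2), N = n/sqrt(W^2)
H = (E*n - 2*F*m + G*l) / (2*(EG - F^2)*sqrt(W^2)); E*n - 2*F*m + G*l = -28305/1024, EG - F^2 = 5784025/147456, so H = (-11016/31265)/sqrt(169/16)

Answer: H = -44064/406445


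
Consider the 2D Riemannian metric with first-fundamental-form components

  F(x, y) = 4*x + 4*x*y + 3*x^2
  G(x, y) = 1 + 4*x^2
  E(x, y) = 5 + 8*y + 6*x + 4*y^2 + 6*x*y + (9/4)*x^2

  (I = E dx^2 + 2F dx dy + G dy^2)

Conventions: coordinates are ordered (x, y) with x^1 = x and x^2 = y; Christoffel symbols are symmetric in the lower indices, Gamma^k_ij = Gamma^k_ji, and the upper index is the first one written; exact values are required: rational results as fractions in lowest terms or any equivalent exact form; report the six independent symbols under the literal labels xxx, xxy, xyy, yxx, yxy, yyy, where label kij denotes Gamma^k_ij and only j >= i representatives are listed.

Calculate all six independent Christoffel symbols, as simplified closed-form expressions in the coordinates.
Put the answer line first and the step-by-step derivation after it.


Answer: Gamma_xxx = (9*x + 12*y + 12)/(25*x^2 + 24*x*y + 24*x + 16*y^2 + 32*y + 20), Gamma_xxy = (12*x + 16*y + 16)/(25*x^2 + 24*x*y + 24*x + 16*y^2 + 32*y + 20), Gamma_xyy = 0, Gamma_yxx = 12*x/(25*x^2 + 24*x*y + 24*x + 16*y^2 + 32*y + 20), Gamma_yxy = 16*x/(25*x^2 + 24*x*y + 24*x + 16*y^2 + 32*y + 20), Gamma_yyy = 0

E = 5 + 8*y + 6*x + 4*y^2 + 6*x*y + (9/4)*x^2; F = 4*x + 4*x*y + 3*x^2; G = 1 + 4*x^2
Gamma^k_ij = (1/2) g^{kl} (d_i g_jl + d_j g_il - d_l g_ij), with g^inv = (1/(EG-F^2)) [[G, -F], [-F, E]]
first partials: E_x = 6 + 6*y + (9/2)*x, E_y = 8 + 8*y + 6*x, F_x = 4 + 4*y + 6*x, F_y = 4*x, G_x = 8*x, G_y = 0
D = EG - F^2 = 5 + 8*y + 6*x + 4*y^2 + 6*x*y + (25/4)*x^2
expanded: Gamma^x_xx = (G E_x - 2F F_x + F E_y)/(2D), Gamma^x_xy = (G E_y - F G_x)/(2D), Gamma^x_yy = (2G F_y - G G_x - F G_y)/(2D), Gamma^y_xx = (2E F_x - E E_y - F E_x)/(2D), Gamma^y_xy = (E G_x - F E_y)/(2D), Gamma^y_yy = (E G_y - 2F F_y + F G_x)/(2D); substitute and cancel common factors


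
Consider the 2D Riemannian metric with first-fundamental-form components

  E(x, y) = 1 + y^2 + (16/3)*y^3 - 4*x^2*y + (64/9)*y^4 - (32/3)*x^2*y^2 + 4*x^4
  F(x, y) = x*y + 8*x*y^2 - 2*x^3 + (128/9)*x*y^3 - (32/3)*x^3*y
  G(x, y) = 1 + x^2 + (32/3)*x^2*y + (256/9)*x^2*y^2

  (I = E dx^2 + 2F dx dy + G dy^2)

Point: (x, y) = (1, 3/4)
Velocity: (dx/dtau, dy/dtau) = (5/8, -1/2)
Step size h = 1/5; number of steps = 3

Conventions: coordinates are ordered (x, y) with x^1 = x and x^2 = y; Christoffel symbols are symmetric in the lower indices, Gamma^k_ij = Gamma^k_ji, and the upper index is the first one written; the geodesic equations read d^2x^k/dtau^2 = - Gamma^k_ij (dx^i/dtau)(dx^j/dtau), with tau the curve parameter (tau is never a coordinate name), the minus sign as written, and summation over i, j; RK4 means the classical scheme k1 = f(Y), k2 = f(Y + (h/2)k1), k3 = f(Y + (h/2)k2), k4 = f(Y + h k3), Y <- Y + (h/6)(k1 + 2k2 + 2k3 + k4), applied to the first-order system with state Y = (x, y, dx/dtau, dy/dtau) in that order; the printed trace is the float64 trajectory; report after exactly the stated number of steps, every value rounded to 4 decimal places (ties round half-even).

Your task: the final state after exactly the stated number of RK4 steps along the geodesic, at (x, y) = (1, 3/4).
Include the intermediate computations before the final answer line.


f(Y) = (dx/dtau, dy/dtau, -Gamma^x_ij Y'^i Y'^j, -Gamma^y_ij Y'^i Y'^j) with the Gammas evaluated at the stage position; h = 0.200000; intermediate values shown to 6 dp
step 0: x = 1.0000, y = 0.7500, dx/dtau = 0.6250, dy/dtau = -0.5000
step 1:
  k1: at (x, y) = (1.000000, 0.750000), (dx/dtau, dy/dtau) = (0.625000, -0.500000); Gamma_xxx = -0.038369, Gamma_xxy = 0.047962, Gamma_xyy = 0.051159, Gamma_yxx = -0.767386, Gamma_yxy = 0.959233, Gamma_yyy = 1.023181; k1 = (0.625000, -0.500000, 0.032174, 0.643485)
  k2: at (x, y) = (1.062500, 0.700000), (dx/dtau, dy/dtau) = (0.628217, -0.435651); Gamma_xxx = 0.040499, Gamma_xxy = -0.045105, Gamma_xyy = -0.053998, Gamma_yxx = -0.810984, Gamma_yxy = 0.903213, Gamma_yyy = 1.081312; k2 = (0.628217, -0.435651, -0.030423, 0.609226)
  k3: at (x, y) = (1.062822, 0.706435), (dx/dtau, dy/dtau) = (0.621958, -0.439077); Gamma_xxx = 0.035305, Gamma_xxy = -0.039594, Gamma_xyy = -0.047074, Gamma_yxx = -0.806048, Gamma_yxy = 0.903951, Gamma_yyy = 1.074731; k3 = (0.621958, -0.439077, -0.026207, 0.598324)
  k4: at (x, y) = (1.124392, 0.662185), (dx/dtau, dy/dtau) = (0.619759, -0.380335); Gamma_xxx = 0.114211, Gamma_xxy = -0.115077, Gamma_xyy = -0.152282, Gamma_yxx = -0.834899, Gamma_yxy = 0.841226, Gamma_yyy = 1.113199; k4 = (0.619759, -0.380335, -0.076091, 0.556237)
  Y <- Y + (h/6)(k1 + 2k2 + 2k3 + k4): x = 1.1248, y = 0.6623, dx/dtau = 0.6198, dy/dtau = -0.3795
step 2:
  k1: at (x, y) = (1.124837, 0.662340), (dx/dtau, dy/dtau) = (0.619761, -0.379506); Gamma_xxx = 0.114336, Gamma_xxy = -0.115178, Gamma_xyy = -0.152448, Gamma_yxx = -0.834743, Gamma_yxy = 0.840891, Gamma_yyy = 1.112991; k1 = (0.619761, -0.379506, -0.076141, 0.555889)
  k2: at (x, y) = (1.186813, 0.624390), (dx/dtau, dy/dtau) = (0.612147, -0.323917); Gamma_xxx = 0.190465, Gamma_xxy = -0.173727, Gamma_xyy = -0.253953, Gamma_yxx = -0.848893, Gamma_yxy = 0.774295, Gamma_yyy = 1.131857; k2 = (0.612147, -0.323917, -0.113621, 0.506405)
  k3: at (x, y) = (1.186052, 0.629949), (dx/dtau, dy/dtau) = (0.608399, -0.328865); Gamma_xxx = 0.184060, Gamma_xxy = -0.169143, Gamma_xyy = -0.245413, Gamma_yxx = -0.845801, Gamma_yxy = 0.777256, Gamma_yyy = 1.127735; k3 = (0.608399, -0.328865, -0.109272, 0.502134)
  k4: at (x, y) = (1.246517, 0.596567), (dx/dtau, dy/dtau) = (0.597906, -0.279079); Gamma_xxx = 0.254429, Gamma_xxy = -0.213384, Gamma_xyy = -0.339239, Gamma_yxx = -0.849059, Gamma_yxy = 0.712085, Gamma_yyy = 1.132079; k4 = (0.597906, -0.279079, -0.135747, 0.453001)
  Y <- Y + (h/6)(k1 + 2k2 + 2k3 + k4): x = 1.2468, y = 0.5969, dx/dtau = 0.5978, dy/dtau = -0.2786
step 3:
  k1: at (x, y) = (1.246796, 0.596869), (dx/dtau, dy/dtau) = (0.597838, -0.278640); Gamma_xxx = 0.254230, Gamma_xxy = -0.213250, Gamma_xyy = -0.338973, Gamma_yxx = -0.848838, Gamma_yxy = 0.712014, Gamma_yyy = 1.131783; k1 = (0.597838, -0.278640, -0.135594, 0.452728)
  k2: at (x, y) = (1.306579, 0.569005), (dx/dtau, dy/dtau) = (0.584279, -0.233368); Gamma_xxx = 0.316586, Gamma_xxy = -0.244403, Gamma_xyy = -0.422115, Gamma_yxx = -0.842077, Gamma_yxy = 0.650080, Gamma_yyy = 1.122770; k2 = (0.584279, -0.233368, -0.151738, 0.403602)
  k3: at (x, y) = (1.305223, 0.573532), (dx/dtau, dy/dtau) = (0.582664, -0.238280); Gamma_xxx = 0.310541, Gamma_xxy = -0.241421, Gamma_xyy = -0.414054, Gamma_yxx = -0.840856, Gamma_yxy = 0.653700, Gamma_yyy = 1.121142; k3 = (0.582664, -0.238280, -0.148956, 0.403329)
  k4: at (x, y) = (1.363328, 0.549213), (dx/dtau, dy/dtau) = (0.568047, -0.197974); Gamma_xxx = 0.365355, Gamma_xxy = -0.263240, Gamma_xyy = -0.487140, Gamma_yxx = -0.827961, Gamma_yxy = 0.596549, Gamma_yyy = 1.103948; k4 = (0.568047, -0.197974, -0.158006, 0.358071)
  Y <- Y + (h/6)(k1 + 2k2 + 2k3 + k4): x = 1.3635, y = 0.5495, dx/dtau = 0.5680, dy/dtau = -0.1978

Answer: x = 1.3635, y = 0.5495, dx/dtau = 0.5680, dy/dtau = -0.1978


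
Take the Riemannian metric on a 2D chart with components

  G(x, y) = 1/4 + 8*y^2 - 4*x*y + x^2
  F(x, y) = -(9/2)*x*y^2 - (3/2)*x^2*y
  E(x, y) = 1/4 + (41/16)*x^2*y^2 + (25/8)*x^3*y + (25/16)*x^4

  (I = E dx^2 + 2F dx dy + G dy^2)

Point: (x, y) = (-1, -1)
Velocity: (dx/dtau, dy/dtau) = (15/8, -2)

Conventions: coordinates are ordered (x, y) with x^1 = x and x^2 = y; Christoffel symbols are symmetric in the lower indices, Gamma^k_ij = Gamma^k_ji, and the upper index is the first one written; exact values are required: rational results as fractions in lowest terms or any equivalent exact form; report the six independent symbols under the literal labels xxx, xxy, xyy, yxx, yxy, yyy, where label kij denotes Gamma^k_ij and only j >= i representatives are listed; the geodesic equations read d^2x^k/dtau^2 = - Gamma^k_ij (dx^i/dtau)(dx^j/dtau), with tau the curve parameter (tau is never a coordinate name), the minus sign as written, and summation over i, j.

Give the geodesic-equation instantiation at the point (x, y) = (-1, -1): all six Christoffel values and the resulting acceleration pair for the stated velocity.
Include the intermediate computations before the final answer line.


E = 15/2, F = 6, G = 21/4 at the point
E_x = -83/4, E_y = -33/4, F_x = -15/2, F_y = -21/2, G_x = 2, G_y = -12
EG - F^2 = 27/8;  g^inv = (8/27) * [[21/4, -6], [-6, 15/2]]
first-kind symbols [ij,l] = (1/2)(d_i g_jl + d_j g_il - d_l g_ij): [xx,x] = E_x/2 = -83/8, [xx,y] = F_x - E_y/2 = -27/8, [xy,x] = E_y/2 = -33/8, [xy,y] = G_x/2 = 1, [yy,x] = F_y - G_x/2 = -23/2, [yy,y] = G_y/2 = -6
Gamma^x_ij = (G*[ij,x] - F*[ij,y])/(EG - F^2), Gamma^y_ij = (E*[ij,y] - F*[ij,x])/(EG - F^2)
Gamma_xxx = -365/36, Gamma_xxy = -295/36, Gamma_xyy = -65/9, Gamma_yxx = 197/18, Gamma_yxy = 86/9, Gamma_yyy = 64/9
d^2x/dtau^2 = -(Gamma_xxx*(15/8)^2 + 2*Gamma_xxy*(15/8)*(-2) + Gamma_xyy*(-2)^2) = 7085/2304
d^2y/dtau^2 = -(Gamma_yxx*(15/8)^2 + 2*Gamma_yxy*(15/8)*(-2) + Gamma_yyy*(-2)^2) = 5467/1152

Answer: Gamma_xxx = -365/36, Gamma_xxy = -295/36, Gamma_xyy = -65/9, Gamma_yxx = 197/18, Gamma_yxy = 86/9, Gamma_yyy = 64/9; accelerations (d^2x/dtau^2, d^2y/dtau^2) = (7085/2304, 5467/1152)


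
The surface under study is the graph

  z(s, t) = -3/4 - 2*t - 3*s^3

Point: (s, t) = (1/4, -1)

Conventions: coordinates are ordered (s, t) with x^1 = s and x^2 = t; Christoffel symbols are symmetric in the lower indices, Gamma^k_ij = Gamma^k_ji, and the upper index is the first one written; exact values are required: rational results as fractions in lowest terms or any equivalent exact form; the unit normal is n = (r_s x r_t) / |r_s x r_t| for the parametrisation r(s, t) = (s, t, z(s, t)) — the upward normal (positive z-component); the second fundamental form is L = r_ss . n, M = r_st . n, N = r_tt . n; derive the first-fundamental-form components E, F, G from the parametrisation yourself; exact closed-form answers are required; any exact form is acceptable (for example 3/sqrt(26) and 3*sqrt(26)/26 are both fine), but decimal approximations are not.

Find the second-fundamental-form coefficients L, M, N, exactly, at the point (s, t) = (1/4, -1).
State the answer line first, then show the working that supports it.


Answer: L = -72*sqrt(1361)/1361, M = 0, N = 0

z_s = -9/16, z_t = -2, z_ss = -9/2, z_st = 0, z_tt = 0
E = 337/256, F = 9/8, G = 5; answer radicand W^2 = 1361/256
unnormalised second-form numerators: l = -9/2, m = 0, n = 0; L = l/sqrt(1361/256), and similarly M = m/sqrt(W^2), N = n/sqrt(W^2)


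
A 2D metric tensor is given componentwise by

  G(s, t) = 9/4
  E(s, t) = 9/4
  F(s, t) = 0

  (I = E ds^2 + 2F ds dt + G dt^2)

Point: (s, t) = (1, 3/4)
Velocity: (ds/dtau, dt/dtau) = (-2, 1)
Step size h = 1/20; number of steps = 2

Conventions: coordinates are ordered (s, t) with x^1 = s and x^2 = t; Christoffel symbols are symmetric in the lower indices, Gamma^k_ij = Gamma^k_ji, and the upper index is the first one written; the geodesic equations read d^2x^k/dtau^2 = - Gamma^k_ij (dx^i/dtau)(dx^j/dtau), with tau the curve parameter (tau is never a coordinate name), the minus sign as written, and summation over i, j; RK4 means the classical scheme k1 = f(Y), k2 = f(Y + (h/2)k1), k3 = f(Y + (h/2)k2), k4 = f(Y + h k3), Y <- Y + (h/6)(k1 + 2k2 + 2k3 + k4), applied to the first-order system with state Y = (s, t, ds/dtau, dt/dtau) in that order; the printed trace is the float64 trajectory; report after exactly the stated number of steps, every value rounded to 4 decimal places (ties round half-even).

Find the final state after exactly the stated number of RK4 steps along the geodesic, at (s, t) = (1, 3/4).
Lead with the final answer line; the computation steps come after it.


Answer: s = 0.8000, t = 0.8500, ds/dtau = -2.0000, dt/dtau = 1.0000

f(Y) = (ds/dtau, dt/dtau, -Gamma^s_ij Y'^i Y'^j, -Gamma^t_ij Y'^i Y'^j) with the Gammas evaluated at the stage position; h = 0.050000; intermediate values shown to 6 dp
step 0: s = 1.0000, t = 0.7500, ds/dtau = -2.0000, dt/dtau = 1.0000
step 1:
  k1: at (s, t) = (1.000000, 0.750000), (ds/dtau, dt/dtau) = (-2.000000, 1.000000); Gamma_sss = 0.000000, Gamma_sst = 0.000000, Gamma_stt = 0.000000, Gamma_tss = 0.000000, Gamma_tst = 0.000000, Gamma_ttt = 0.000000; k1 = (-2.000000, 1.000000, 0.000000, 0.000000)
  k2: at (s, t) = (0.950000, 0.775000), (ds/dtau, dt/dtau) = (-2.000000, 1.000000); Gamma_sss = 0.000000, Gamma_sst = 0.000000, Gamma_stt = 0.000000, Gamma_tss = 0.000000, Gamma_tst = 0.000000, Gamma_ttt = 0.000000; k2 = (-2.000000, 1.000000, 0.000000, 0.000000)
  k3: at (s, t) = (0.950000, 0.775000), (ds/dtau, dt/dtau) = (-2.000000, 1.000000); Gamma_sss = 0.000000, Gamma_sst = 0.000000, Gamma_stt = 0.000000, Gamma_tss = 0.000000, Gamma_tst = 0.000000, Gamma_ttt = 0.000000; k3 = (-2.000000, 1.000000, 0.000000, 0.000000)
  k4: at (s, t) = (0.900000, 0.800000), (ds/dtau, dt/dtau) = (-2.000000, 1.000000); Gamma_sss = 0.000000, Gamma_sst = 0.000000, Gamma_stt = 0.000000, Gamma_tss = 0.000000, Gamma_tst = 0.000000, Gamma_ttt = 0.000000; k4 = (-2.000000, 1.000000, 0.000000, 0.000000)
  Y <- Y + (h/6)(k1 + 2k2 + 2k3 + k4): s = 0.9000, t = 0.8000, ds/dtau = -2.0000, dt/dtau = 1.0000
step 2:
  k1: at (s, t) = (0.900000, 0.800000), (ds/dtau, dt/dtau) = (-2.000000, 1.000000); Gamma_sss = 0.000000, Gamma_sst = 0.000000, Gamma_stt = 0.000000, Gamma_tss = 0.000000, Gamma_tst = 0.000000, Gamma_ttt = 0.000000; k1 = (-2.000000, 1.000000, 0.000000, 0.000000)
  k2: at (s, t) = (0.850000, 0.825000), (ds/dtau, dt/dtau) = (-2.000000, 1.000000); Gamma_sss = 0.000000, Gamma_sst = 0.000000, Gamma_stt = 0.000000, Gamma_tss = 0.000000, Gamma_tst = 0.000000, Gamma_ttt = 0.000000; k2 = (-2.000000, 1.000000, 0.000000, 0.000000)
  k3: at (s, t) = (0.850000, 0.825000), (ds/dtau, dt/dtau) = (-2.000000, 1.000000); Gamma_sss = 0.000000, Gamma_sst = 0.000000, Gamma_stt = 0.000000, Gamma_tss = 0.000000, Gamma_tst = 0.000000, Gamma_ttt = 0.000000; k3 = (-2.000000, 1.000000, 0.000000, 0.000000)
  k4: at (s, t) = (0.800000, 0.850000), (ds/dtau, dt/dtau) = (-2.000000, 1.000000); Gamma_sss = 0.000000, Gamma_sst = 0.000000, Gamma_stt = 0.000000, Gamma_tss = 0.000000, Gamma_tst = 0.000000, Gamma_ttt = 0.000000; k4 = (-2.000000, 1.000000, 0.000000, 0.000000)
  Y <- Y + (h/6)(k1 + 2k2 + 2k3 + k4): s = 0.8000, t = 0.8500, ds/dtau = -2.0000, dt/dtau = 1.0000


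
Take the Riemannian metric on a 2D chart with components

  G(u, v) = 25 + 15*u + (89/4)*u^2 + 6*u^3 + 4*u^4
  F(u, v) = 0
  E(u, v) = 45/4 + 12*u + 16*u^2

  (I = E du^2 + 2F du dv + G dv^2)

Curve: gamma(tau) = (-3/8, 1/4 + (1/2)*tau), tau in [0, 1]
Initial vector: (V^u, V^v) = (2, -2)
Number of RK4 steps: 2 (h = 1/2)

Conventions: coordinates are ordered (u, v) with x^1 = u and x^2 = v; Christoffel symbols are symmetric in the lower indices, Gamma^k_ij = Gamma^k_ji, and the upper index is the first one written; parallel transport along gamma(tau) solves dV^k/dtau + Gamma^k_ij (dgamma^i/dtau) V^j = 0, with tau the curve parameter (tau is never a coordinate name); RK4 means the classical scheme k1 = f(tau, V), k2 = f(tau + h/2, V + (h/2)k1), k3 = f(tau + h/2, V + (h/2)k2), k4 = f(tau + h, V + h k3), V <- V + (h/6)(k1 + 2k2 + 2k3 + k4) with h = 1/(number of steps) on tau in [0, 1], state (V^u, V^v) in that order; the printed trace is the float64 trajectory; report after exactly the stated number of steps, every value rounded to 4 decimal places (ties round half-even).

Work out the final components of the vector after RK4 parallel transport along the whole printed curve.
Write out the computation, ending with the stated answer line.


gamma'(tau) = (0, 1/2); f(tau, V)^k = -Gamma^k_ij(gamma(tau)) gamma'^i(tau) V^j; h = 1/2; intermediate values shown to 6 dp
curve data and Christoffel symbols at the stage parameters:
  tau = 0.000000: gamma = (-0.375000, 0.250000), gamma' = (0.000000, 0.500000); Gamma_uuu = 0.000000, Gamma_uuv = 0.000000, Gamma_uvv = 0.000000, Gamma_vuu = 0.000000, Gamma_vuv = 0.000000, Gamma_vvv = 0.000000
  tau = 0.250000: gamma = (-0.375000, 0.375000), gamma' = (0.000000, 0.500000); Gamma_uuu = 0.000000, Gamma_uuv = 0.000000, Gamma_uvv = 0.000000, Gamma_vuu = 0.000000, Gamma_vuv = 0.000000, Gamma_vvv = 0.000000
  tau = 0.500000: gamma = (-0.375000, 0.500000), gamma' = (0.000000, 0.500000); Gamma_uuu = 0.000000, Gamma_uuv = 0.000000, Gamma_uvv = 0.000000, Gamma_vuu = 0.000000, Gamma_vuv = 0.000000, Gamma_vvv = 0.000000
  tau = 0.750000: gamma = (-0.375000, 0.625000), gamma' = (0.000000, 0.500000); Gamma_uuu = 0.000000, Gamma_uuv = 0.000000, Gamma_uvv = 0.000000, Gamma_vuu = 0.000000, Gamma_vuv = 0.000000, Gamma_vvv = 0.000000
  tau = 1.000000: gamma = (-0.375000, 0.750000), gamma' = (0.000000, 0.500000); Gamma_uuu = 0.000000, Gamma_uuv = 0.000000, Gamma_uvv = 0.000000, Gamma_vuu = 0.000000, Gamma_vuv = 0.000000, Gamma_vvv = 0.000000
step 0: V^u = 2.0000, V^v = -2.0000
step 1: k1 = (0.000000, 0.000000), k2 = (0.000000, 0.000000), k3 = (0.000000, 0.000000), k4 = (0.000000, 0.000000); V <- V + (h/6)(k1 + 2k2 + 2k3 + k4): V^u = 2.0000, V^v = -2.0000
step 2: k1 = (0.000000, 0.000000), k2 = (0.000000, 0.000000), k3 = (0.000000, 0.000000), k4 = (0.000000, 0.000000); V <- V + (h/6)(k1 + 2k2 + 2k3 + k4): V^u = 2.0000, V^v = -2.0000

Answer: V^u = 2.0000, V^v = -2.0000


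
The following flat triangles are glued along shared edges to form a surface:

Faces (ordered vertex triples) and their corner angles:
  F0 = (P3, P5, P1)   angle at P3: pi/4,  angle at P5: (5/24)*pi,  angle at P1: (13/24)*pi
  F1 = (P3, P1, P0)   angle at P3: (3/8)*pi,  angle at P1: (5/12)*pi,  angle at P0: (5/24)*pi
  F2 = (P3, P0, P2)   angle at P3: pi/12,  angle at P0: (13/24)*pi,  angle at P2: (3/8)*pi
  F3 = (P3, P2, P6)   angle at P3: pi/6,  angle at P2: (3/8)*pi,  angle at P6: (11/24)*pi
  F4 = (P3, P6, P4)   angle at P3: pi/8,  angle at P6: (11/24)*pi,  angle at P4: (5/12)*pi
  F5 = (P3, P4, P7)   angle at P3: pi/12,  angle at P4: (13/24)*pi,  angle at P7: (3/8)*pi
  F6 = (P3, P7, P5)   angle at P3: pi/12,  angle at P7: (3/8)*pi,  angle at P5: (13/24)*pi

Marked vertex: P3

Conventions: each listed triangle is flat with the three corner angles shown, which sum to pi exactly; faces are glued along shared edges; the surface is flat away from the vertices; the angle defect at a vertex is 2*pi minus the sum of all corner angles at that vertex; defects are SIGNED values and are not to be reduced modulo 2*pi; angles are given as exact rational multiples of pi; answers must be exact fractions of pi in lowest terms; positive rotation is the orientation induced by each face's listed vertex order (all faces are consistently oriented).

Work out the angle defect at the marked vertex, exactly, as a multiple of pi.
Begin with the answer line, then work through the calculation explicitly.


Answer: defect(P3) = (5/6)*pi

Sum of corner angles at P3: (7/6)*pi
defect = 2*pi - (7/6)*pi


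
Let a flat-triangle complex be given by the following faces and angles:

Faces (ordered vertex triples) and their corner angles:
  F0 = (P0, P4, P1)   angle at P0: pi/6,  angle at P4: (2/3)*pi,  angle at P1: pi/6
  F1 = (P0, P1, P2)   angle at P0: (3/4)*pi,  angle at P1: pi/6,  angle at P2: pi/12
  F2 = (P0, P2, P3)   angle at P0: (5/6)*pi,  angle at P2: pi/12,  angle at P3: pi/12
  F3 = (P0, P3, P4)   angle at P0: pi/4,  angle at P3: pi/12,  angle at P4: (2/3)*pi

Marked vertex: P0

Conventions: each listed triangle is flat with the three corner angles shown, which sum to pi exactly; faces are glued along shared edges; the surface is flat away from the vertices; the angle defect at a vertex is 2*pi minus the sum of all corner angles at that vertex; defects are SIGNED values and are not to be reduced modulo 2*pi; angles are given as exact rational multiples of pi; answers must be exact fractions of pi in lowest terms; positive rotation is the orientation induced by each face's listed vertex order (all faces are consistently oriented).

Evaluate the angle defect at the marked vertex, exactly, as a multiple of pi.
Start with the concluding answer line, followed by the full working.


Answer: defect(P0) = 0

Sum of corner angles at P0: 2*pi
defect = 2*pi - 2*pi


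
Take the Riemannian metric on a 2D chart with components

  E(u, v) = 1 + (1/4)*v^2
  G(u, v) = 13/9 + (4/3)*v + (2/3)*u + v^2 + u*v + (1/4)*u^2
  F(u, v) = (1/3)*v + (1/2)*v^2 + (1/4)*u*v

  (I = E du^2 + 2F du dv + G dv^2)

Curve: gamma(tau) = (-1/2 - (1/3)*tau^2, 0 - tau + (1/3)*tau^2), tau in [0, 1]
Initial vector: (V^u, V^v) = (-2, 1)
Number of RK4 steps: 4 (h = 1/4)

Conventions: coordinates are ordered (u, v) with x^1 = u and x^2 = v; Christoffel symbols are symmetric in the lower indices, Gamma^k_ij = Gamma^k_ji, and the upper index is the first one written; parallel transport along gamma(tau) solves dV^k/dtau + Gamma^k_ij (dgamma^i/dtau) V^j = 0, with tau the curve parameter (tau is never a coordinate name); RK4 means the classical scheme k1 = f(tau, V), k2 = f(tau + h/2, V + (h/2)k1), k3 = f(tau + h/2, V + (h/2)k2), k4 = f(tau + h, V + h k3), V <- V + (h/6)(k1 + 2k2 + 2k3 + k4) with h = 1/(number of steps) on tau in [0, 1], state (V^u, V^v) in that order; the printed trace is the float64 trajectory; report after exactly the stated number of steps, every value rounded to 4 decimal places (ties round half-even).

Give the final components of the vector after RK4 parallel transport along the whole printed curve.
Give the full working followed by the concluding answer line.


gamma'(tau) = (-(2/3)*tau, -1 + (2/3)*tau); f(tau, V)^k = -Gamma^k_ij(gamma(tau)) gamma'^i(tau) V^j; h = 1/4; intermediate values shown to 6 dp
curve data and Christoffel symbols at the stage parameters:
  tau = 0.000000: gamma = (-0.500000, 0.000000), gamma' = (0.000000, -1.000000); Gamma_uuu = 0.000000, Gamma_uuv = 0.000000, Gamma_uvv = 0.000000, Gamma_vuu = 0.000000, Gamma_vuv = 0.177515, Gamma_vvv = 0.355030
  tau = 0.125000: gamma = (-0.505208, -0.119792), gamma' = (-0.083333, -0.916667); Gamma_uuu = 0.000000, Gamma_uuv = -0.027471, Gamma_uvv = -0.054941, Gamma_vuu = 0.000000, Gamma_vuv = 0.134964, Gamma_vvv = 0.269928
  tau = 0.250000: gamma = (-0.520833, -0.229167), gamma' = (-0.166667, -0.833333); Gamma_uuu = 0.000000, Gamma_uuv = -0.054851, Gamma_uvv = -0.109703, Gamma_vuu = 0.000000, Gamma_vuv = 0.084770, Gamma_vvv = 0.169541
  tau = 0.375000: gamma = (-0.546875, -0.328125), gamma' = (-0.250000, -0.750000); Gamma_uuu = 0.000000, Gamma_uuv = -0.079553, Gamma_uvv = -0.159106, Gamma_vuu = 0.000000, Gamma_vuv = 0.031569, Gamma_vvv = 0.063137
  tau = 0.500000: gamma = (-0.583333, -0.416667), gamma' = (-0.333333, -0.666667); Gamma_uuu = 0.000000, Gamma_uuv = -0.099668, Gamma_uvv = -0.199336, Gamma_vuu = 0.000000, Gamma_vuv = -0.019934, Gamma_vvv = -0.039867
  tau = 0.625000: gamma = (-0.630208, -0.494792), gamma' = (-0.416667, -0.583333); Gamma_uuu = 0.000000, Gamma_uuv = -0.114353, Gamma_uvv = -0.228706, Gamma_vuu = 0.000000, Gamma_vuv = -0.066204, Gamma_vvv = -0.132409
  tau = 0.750000: gamma = (-0.687500, -0.562500), gamma' = (-0.500000, -0.500000); Gamma_uuu = 0.000000, Gamma_uuv = -0.123735, Gamma_uvv = -0.247470, Gamma_vuu = 0.000000, Gamma_vuv = -0.105404, Gamma_vvv = -0.210808
  tau = 0.875000: gamma = (-0.755208, -0.619792), gamma' = (-0.583333, -0.416667); Gamma_uuu = 0.000000, Gamma_uuv = -0.128543, Gamma_uvv = -0.257086, Gamma_vuu = 0.000000, Gamma_vuv = -0.137185, Gamma_vvv = -0.274369
  tau = 1.000000: gamma = (-0.833333, -0.666667), gamma' = (-0.666667, -0.333333); Gamma_uuu = 0.000000, Gamma_uuv = -0.129730, Gamma_uvv = -0.259459, Gamma_vuu = 0.000000, Gamma_vuv = -0.162162, Gamma_vvv = -0.324324
step 0: V^u = -2.0000, V^v = 1.0000
step 1: k1 = (0.000000, 0.000000), k2 = (-0.002289, 0.011247), k3 = (-0.002356, 0.011575), k4 = (-0.009406, 0.014537); V <- V + (h/6)(k1 + 2k2 + 2k3 + k4): V^u = -2.0008, V^v = 1.0025
step 2: k1 = (-0.009358, 0.014463), k2 = (-0.020373, 0.008084), k3 = (-0.020180, 0.008008), k4 = (-0.033585, -0.006717); V <- V + (h/6)(k1 + 2k2 + 2k3 + k4): V^u = -2.0059, V^v = 1.0042
step 3: k1 = (-0.033520, -0.006704), k2 = (-0.047574, -0.027543), k3 = (-0.046986, -0.027202), k4 = (-0.060285, -0.051354); V <- V + (h/6)(k1 + 2k2 + 2k3 + k4): V^u = -2.0177, V^v = 0.9972
step 4: k1 = (-0.060249, -0.051323), k2 = (-0.071950, -0.076787), k3 = (-0.071292, -0.076085), k4 = (-0.081173, -0.101466); V <- V + (h/6)(k1 + 2k2 + 2k3 + k4): V^u = -2.0356, V^v = 0.9781

Answer: V^u = -2.0356, V^v = 0.9781
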